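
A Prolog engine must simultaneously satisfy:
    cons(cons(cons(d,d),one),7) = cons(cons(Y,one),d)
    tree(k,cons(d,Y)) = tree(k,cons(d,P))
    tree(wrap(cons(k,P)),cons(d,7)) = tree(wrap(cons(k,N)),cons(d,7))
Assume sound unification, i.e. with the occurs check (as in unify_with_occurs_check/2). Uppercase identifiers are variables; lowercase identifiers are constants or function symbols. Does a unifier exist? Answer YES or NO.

NO

Decompose cons/2: cons(cons(d,d),one) = cons(Y,one),  7 = d.
Decompose cons/2: cons(d,d) = Y,  one = one.
Bind Y := cons(d,d); substituting into the one remaining equation that mentions Y gives: tree(k,cons(d,cons(d,d))) = tree(k,cons(d,P)).
Delete trivial equation one = one.
Clash: constants 7 and d differ; no unifier exists.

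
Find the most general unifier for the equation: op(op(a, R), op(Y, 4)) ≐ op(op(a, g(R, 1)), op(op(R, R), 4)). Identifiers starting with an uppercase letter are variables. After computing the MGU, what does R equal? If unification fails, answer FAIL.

FAIL

Decompose op/2: op(a, R) ≐ op(a, g(R, 1)),  op(Y, 4) ≐ op(op(R, R), 4).
Decompose op/2: a ≐ a,  R ≐ g(R, 1).
Delete trivial equation a ≐ a.
Occurs check fails: R occurs in g(R, 1); the equation R ≐ g(R, 1) has no finite solution.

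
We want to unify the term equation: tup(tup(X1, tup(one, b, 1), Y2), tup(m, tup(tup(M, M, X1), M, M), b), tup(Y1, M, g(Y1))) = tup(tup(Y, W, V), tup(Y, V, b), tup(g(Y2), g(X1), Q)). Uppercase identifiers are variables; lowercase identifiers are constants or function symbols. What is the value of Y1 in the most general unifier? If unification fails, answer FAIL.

g(tup(tup(g(m), g(m), m), g(m), g(m)))

Decompose tup/3: tup(X1, tup(one, b, 1), Y2) = tup(Y, W, V),  tup(m, tup(tup(M, M, X1), M, M), b) = tup(Y, V, b),  tup(Y1, M, g(Y1)) = tup(g(Y2), g(X1), Q).
Decompose tup/3: X1 = Y,  tup(one, b, 1) = W,  Y2 = V.
Bind X1 := Y; substituting into the 2 remaining equations that mention X1 gives: tup(m, tup(tup(M, M, Y), M, M), b) = tup(Y, V, b),  tup(Y1, M, g(Y1)) = tup(g(Y2), g(Y), Q).
Bind W := tup(one, b, 1); no other remaining equation mentions W.
Bind Y2 := V; substituting into the one remaining equation that mentions Y2 gives: tup(Y1, M, g(Y1)) = tup(g(V), g(Y), Q).
Decompose tup/3: m = Y,  tup(tup(M, M, Y), M, M) = V,  b = b.
Bind Y := m; substituting into the 2 remaining equations that mention Y gives: tup(tup(M, M, m), M, M) = V,  tup(Y1, M, g(Y1)) = tup(g(V), g(m), Q). Substituting into the earlier binding gives X1 := m.
Bind V := tup(tup(M, M, m), M, M); substituting into the one remaining equation that mentions V gives: tup(Y1, M, g(Y1)) = tup(g(tup(tup(M, M, m), M, M)), g(m), Q). Substituting into the earlier binding gives Y2 := tup(tup(M, M, m), M, M).
Delete trivial equation b = b.
Decompose tup/3: Y1 = g(tup(tup(M, M, m), M, M)),  M = g(m),  g(Y1) = Q.
Bind Y1 := g(tup(tup(M, M, m), M, M)); substituting into the one remaining equation that mentions Y1 gives: g(g(tup(tup(M, M, m), M, M))) = Q.
Bind M := g(m); substituting into the remaining equation gives: g(g(tup(tup(g(m), g(m), m), g(m), g(m)))) = Q. Substituting into the earlier bindings gives Y2 := tup(tup(g(m), g(m), m), g(m), g(m)), V := tup(tup(g(m), g(m), m), g(m), g(m)), Y1 := g(tup(tup(g(m), g(m), m), g(m), g(m))).
Bind Q := g(g(tup(tup(g(m), g(m), m), g(m), g(m)))).
MGU = { X1 -> m, W -> tup(one, b, 1), Y2 -> tup(tup(g(m), g(m), m), g(m), g(m)), Y -> m, V -> tup(tup(g(m), g(m), m), g(m), g(m)), Y1 -> g(tup(tup(g(m), g(m), m), g(m), g(m))), M -> g(m), Q -> g(g(tup(tup(g(m), g(m), m), g(m), g(m)))) }, so Y1 -> g(tup(tup(g(m), g(m), m), g(m), g(m))).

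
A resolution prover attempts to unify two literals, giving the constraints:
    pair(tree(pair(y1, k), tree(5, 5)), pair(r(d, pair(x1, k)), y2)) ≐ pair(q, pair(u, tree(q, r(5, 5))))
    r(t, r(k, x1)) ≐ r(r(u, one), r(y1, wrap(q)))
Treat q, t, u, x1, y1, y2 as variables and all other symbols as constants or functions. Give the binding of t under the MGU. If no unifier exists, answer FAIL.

r(r(d, pair(wrap(tree(pair(k, k), tree(5, 5))), k)), one)

Decompose pair/2: tree(pair(y1, k), tree(5, 5)) ≐ q,  pair(r(d, pair(x1, k)), y2) ≐ pair(u, tree(q, r(5, 5))).
Bind q := tree(pair(y1, k), tree(5, 5)); substituting into the remaining equations gives: pair(r(d, pair(x1, k)), y2) ≐ pair(u, tree(tree(pair(y1, k), tree(5, 5)), r(5, 5))),  r(t, r(k, x1)) ≐ r(r(u, one), r(y1, wrap(tree(pair(y1, k), tree(5, 5))))).
Decompose pair/2: r(d, pair(x1, k)) ≐ u,  y2 ≐ tree(tree(pair(y1, k), tree(5, 5)), r(5, 5)).
Bind u := r(d, pair(x1, k)); substituting into the one remaining equation that mentions u gives: r(t, r(k, x1)) ≐ r(r(r(d, pair(x1, k)), one), r(y1, wrap(tree(pair(y1, k), tree(5, 5))))).
Bind y2 := tree(tree(pair(y1, k), tree(5, 5)), r(5, 5)); no other remaining equation mentions y2.
Decompose r/2: t ≐ r(r(d, pair(x1, k)), one),  r(k, x1) ≐ r(y1, wrap(tree(pair(y1, k), tree(5, 5)))).
Bind t := r(r(d, pair(x1, k)), one); no other remaining equation mentions t.
Decompose r/2: k ≐ y1,  x1 ≐ wrap(tree(pair(y1, k), tree(5, 5))).
Bind y1 := k; substituting into the remaining equation gives: x1 ≐ wrap(tree(pair(k, k), tree(5, 5))). Substituting into the earlier bindings gives q := tree(pair(k, k), tree(5, 5)), y2 := tree(tree(pair(k, k), tree(5, 5)), r(5, 5)).
Bind x1 := wrap(tree(pair(k, k), tree(5, 5))). Substituting into the earlier bindings gives u := r(d, pair(wrap(tree(pair(k, k), tree(5, 5))), k)), t := r(r(d, pair(wrap(tree(pair(k, k), tree(5, 5))), k)), one).
MGU = { q ↦ tree(pair(k, k), tree(5, 5)), u ↦ r(d, pair(wrap(tree(pair(k, k), tree(5, 5))), k)), y2 ↦ tree(tree(pair(k, k), tree(5, 5)), r(5, 5)), t ↦ r(r(d, pair(wrap(tree(pair(k, k), tree(5, 5))), k)), one), y1 ↦ k, x1 ↦ wrap(tree(pair(k, k), tree(5, 5))) }, so t ↦ r(r(d, pair(wrap(tree(pair(k, k), tree(5, 5))), k)), one).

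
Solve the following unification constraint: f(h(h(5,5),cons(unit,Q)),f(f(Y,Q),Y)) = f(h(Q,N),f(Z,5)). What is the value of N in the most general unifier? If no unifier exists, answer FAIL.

Decompose f/2: h(h(5,5),cons(unit,Q)) = h(Q,N),  f(f(Y,Q),Y) = f(Z,5).
Decompose h/2: h(5,5) = Q,  cons(unit,Q) = N.
Bind Q := h(5,5); substituting into the remaining equations gives: cons(unit,h(5,5)) = N,  f(f(Y,h(5,5)),Y) = f(Z,5).
Bind N := cons(unit,h(5,5)); no other remaining equation mentions N.
Decompose f/2: f(Y,h(5,5)) = Z,  Y = 5.
Bind Z := f(Y,h(5,5)); no other remaining equation mentions Z.
Bind Y := 5. Substituting into the earlier binding gives Z := f(5,h(5,5)).
MGU = { Q -> h(5,5), N -> cons(unit,h(5,5)), Z -> f(5,h(5,5)), Y -> 5 }, so N -> cons(unit,h(5,5)).

cons(unit,h(5,5))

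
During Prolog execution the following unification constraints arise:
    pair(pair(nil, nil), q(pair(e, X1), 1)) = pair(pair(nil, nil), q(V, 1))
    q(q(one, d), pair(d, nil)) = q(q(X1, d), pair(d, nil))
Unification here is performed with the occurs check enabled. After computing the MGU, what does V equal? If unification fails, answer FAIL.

pair(e, one)

Decompose pair/2: pair(nil, nil) = pair(nil, nil),  q(pair(e, X1), 1) = q(V, 1).
Delete trivial equation pair(nil, nil) = pair(nil, nil).
Decompose q/2: pair(e, X1) = V,  1 = 1.
Bind V := pair(e, X1); no other remaining equation mentions V.
Delete trivial equation 1 = 1.
Decompose q/2: q(one, d) = q(X1, d),  pair(d, nil) = pair(d, nil).
Decompose q/2: one = X1,  d = d.
Bind X1 := one; no other remaining equation mentions X1. Substituting into the earlier binding gives V := pair(e, one).
Delete trivial equation d = d.
Delete trivial equation pair(d, nil) = pair(d, nil).
MGU = { V ↦ pair(e, one), X1 ↦ one }, so V ↦ pair(e, one).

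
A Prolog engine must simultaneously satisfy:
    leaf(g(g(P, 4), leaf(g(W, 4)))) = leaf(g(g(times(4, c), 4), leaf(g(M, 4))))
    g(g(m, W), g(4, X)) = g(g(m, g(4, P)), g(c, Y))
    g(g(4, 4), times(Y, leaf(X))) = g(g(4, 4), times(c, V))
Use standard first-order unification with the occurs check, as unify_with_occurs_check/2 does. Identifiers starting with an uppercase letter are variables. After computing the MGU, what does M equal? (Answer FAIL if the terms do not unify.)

Decompose leaf/1: g(g(P, 4), leaf(g(W, 4))) = g(g(times(4, c), 4), leaf(g(M, 4))).
Decompose g/2: g(P, 4) = g(times(4, c), 4),  leaf(g(W, 4)) = leaf(g(M, 4)).
Decompose g/2: P = times(4, c),  4 = 4.
Bind P := times(4, c); substituting into the one remaining equation that mentions P gives: g(g(m, W), g(4, X)) = g(g(m, g(4, times(4, c))), g(c, Y)).
Delete trivial equation 4 = 4.
Decompose leaf/1: g(W, 4) = g(M, 4).
Decompose g/2: W = M,  4 = 4.
Bind W := M; substituting into the one remaining equation that mentions W gives: g(g(m, M), g(4, X)) = g(g(m, g(4, times(4, c))), g(c, Y)).
Delete trivial equation 4 = 4.
Decompose g/2: g(m, M) = g(m, g(4, times(4, c))),  g(4, X) = g(c, Y).
Decompose g/2: m = m,  M = g(4, times(4, c)).
Delete trivial equation m = m.
Bind M := g(4, times(4, c)); no other remaining equation mentions M. Substituting into the earlier binding gives W := g(4, times(4, c)).
Decompose g/2: 4 = c,  X = Y.
Clash: constants 4 and c differ; no unifier exists.

FAIL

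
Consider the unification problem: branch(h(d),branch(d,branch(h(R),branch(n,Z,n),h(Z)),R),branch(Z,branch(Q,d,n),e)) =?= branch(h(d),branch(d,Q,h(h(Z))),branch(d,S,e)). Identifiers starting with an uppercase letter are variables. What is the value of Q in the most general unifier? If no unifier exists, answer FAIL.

branch(h(h(h(d))),branch(n,d,n),h(d))

Decompose branch/3: h(d) =?= h(d),  branch(d,branch(h(R),branch(n,Z,n),h(Z)),R) =?= branch(d,Q,h(h(Z))),  branch(Z,branch(Q,d,n),e) =?= branch(d,S,e).
Delete trivial equation h(d) =?= h(d).
Decompose branch/3: d =?= d,  branch(h(R),branch(n,Z,n),h(Z)) =?= Q,  R =?= h(h(Z)).
Delete trivial equation d =?= d.
Bind Q := branch(h(R),branch(n,Z,n),h(Z)); substituting into the one remaining equation that mentions Q gives: branch(Z,branch(branch(h(R),branch(n,Z,n),h(Z)),d,n),e) =?= branch(d,S,e).
Bind R := h(h(Z)); substituting into the remaining equation gives: branch(Z,branch(branch(h(h(h(Z))),branch(n,Z,n),h(Z)),d,n),e) =?= branch(d,S,e). Substituting into the earlier binding gives Q := branch(h(h(h(Z))),branch(n,Z,n),h(Z)).
Decompose branch/3: Z =?= d,  branch(branch(h(h(h(Z))),branch(n,Z,n),h(Z)),d,n) =?= S,  e =?= e.
Bind Z := d; substituting into the one remaining equation that mentions Z gives: branch(branch(h(h(h(d))),branch(n,d,n),h(d)),d,n) =?= S. Substituting into the earlier bindings gives Q := branch(h(h(h(d))),branch(n,d,n),h(d)), R := h(h(d)).
Bind S := branch(branch(h(h(h(d))),branch(n,d,n),h(d)),d,n); no other remaining equation mentions S.
Delete trivial equation e =?= e.
MGU = { Q ↦ branch(h(h(h(d))),branch(n,d,n),h(d)), R ↦ h(h(d)), Z ↦ d, S ↦ branch(branch(h(h(h(d))),branch(n,d,n),h(d)),d,n) }, so Q ↦ branch(h(h(h(d))),branch(n,d,n),h(d)).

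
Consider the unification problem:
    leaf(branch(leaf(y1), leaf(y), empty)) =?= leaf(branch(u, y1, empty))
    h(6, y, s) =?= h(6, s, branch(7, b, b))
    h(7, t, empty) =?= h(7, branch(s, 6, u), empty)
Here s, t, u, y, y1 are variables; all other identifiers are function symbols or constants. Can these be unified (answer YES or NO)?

YES

Decompose leaf/1: branch(leaf(y1), leaf(y), empty) =?= branch(u, y1, empty).
Decompose branch/3: leaf(y1) =?= u,  leaf(y) =?= y1,  empty =?= empty.
Bind u := leaf(y1); substituting into the one remaining equation that mentions u gives: h(7, t, empty) =?= h(7, branch(s, 6, leaf(y1)), empty).
Bind y1 := leaf(y); substituting into the one remaining equation that mentions y1 gives: h(7, t, empty) =?= h(7, branch(s, 6, leaf(leaf(y))), empty). Substituting into the earlier binding gives u := leaf(leaf(y)).
Delete trivial equation empty =?= empty.
Decompose h/3: 6 =?= 6,  y =?= s,  s =?= branch(7, b, b).
Delete trivial equation 6 =?= 6.
Bind y := s; substituting into the one remaining equation that mentions y gives: h(7, t, empty) =?= h(7, branch(s, 6, leaf(leaf(s))), empty). Substituting into the earlier bindings gives u := leaf(leaf(s)), y1 := leaf(s).
Bind s := branch(7, b, b); substituting into the remaining equation gives: h(7, t, empty) =?= h(7, branch(branch(7, b, b), 6, leaf(leaf(branch(7, b, b)))), empty). Substituting into the earlier bindings gives u := leaf(leaf(branch(7, b, b))), y1 := leaf(branch(7, b, b)), y := branch(7, b, b).
Decompose h/3: 7 =?= 7,  t =?= branch(branch(7, b, b), 6, leaf(leaf(branch(7, b, b)))),  empty =?= empty.
Delete trivial equation 7 =?= 7.
Bind t := branch(branch(7, b, b), 6, leaf(leaf(branch(7, b, b)))); no other remaining equation mentions t.
Delete trivial equation empty =?= empty.
No equations remain and no clash or occurs-check failure arose, so a unifier exists.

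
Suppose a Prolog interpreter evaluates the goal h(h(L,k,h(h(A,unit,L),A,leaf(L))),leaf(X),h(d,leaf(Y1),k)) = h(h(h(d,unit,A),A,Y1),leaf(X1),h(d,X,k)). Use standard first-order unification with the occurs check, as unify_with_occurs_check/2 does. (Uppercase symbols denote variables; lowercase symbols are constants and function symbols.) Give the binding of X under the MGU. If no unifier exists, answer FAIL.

leaf(h(h(k,unit,h(d,unit,k)),k,leaf(h(d,unit,k))))

Decompose h/3: h(L,k,h(h(A,unit,L),A,leaf(L))) = h(h(d,unit,A),A,Y1),  leaf(X) = leaf(X1),  h(d,leaf(Y1),k) = h(d,X,k).
Decompose h/3: L = h(d,unit,A),  k = A,  h(h(A,unit,L),A,leaf(L)) = Y1.
Bind L := h(d,unit,A); substituting into the one remaining equation that mentions L gives: h(h(A,unit,h(d,unit,A)),A,leaf(h(d,unit,A))) = Y1.
Bind A := k; substituting into the one remaining equation that mentions A gives: h(h(k,unit,h(d,unit,k)),k,leaf(h(d,unit,k))) = Y1. Substituting into the earlier binding gives L := h(d,unit,k).
Bind Y1 := h(h(k,unit,h(d,unit,k)),k,leaf(h(d,unit,k))); substituting into the one remaining equation that mentions Y1 gives: h(d,leaf(h(h(k,unit,h(d,unit,k)),k,leaf(h(d,unit,k)))),k) = h(d,X,k).
Decompose leaf/1: X = X1.
Bind X := X1; substituting into the remaining equation gives: h(d,leaf(h(h(k,unit,h(d,unit,k)),k,leaf(h(d,unit,k)))),k) = h(d,X1,k).
Decompose h/3: d = d,  leaf(h(h(k,unit,h(d,unit,k)),k,leaf(h(d,unit,k)))) = X1,  k = k.
Delete trivial equation d = d.
Bind X1 := leaf(h(h(k,unit,h(d,unit,k)),k,leaf(h(d,unit,k)))); no other remaining equation mentions X1. Substituting into the earlier binding gives X := leaf(h(h(k,unit,h(d,unit,k)),k,leaf(h(d,unit,k)))).
Delete trivial equation k = k.
MGU = { L -> h(d,unit,k), A -> k, Y1 -> h(h(k,unit,h(d,unit,k)),k,leaf(h(d,unit,k))), X -> leaf(h(h(k,unit,h(d,unit,k)),k,leaf(h(d,unit,k)))), X1 -> leaf(h(h(k,unit,h(d,unit,k)),k,leaf(h(d,unit,k)))) }, so X -> leaf(h(h(k,unit,h(d,unit,k)),k,leaf(h(d,unit,k)))).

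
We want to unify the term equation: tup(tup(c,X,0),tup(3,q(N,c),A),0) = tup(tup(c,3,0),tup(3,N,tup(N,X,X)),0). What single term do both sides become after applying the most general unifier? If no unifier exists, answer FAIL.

FAIL

Decompose tup/3: tup(c,X,0) = tup(c,3,0),  tup(3,q(N,c),A) = tup(3,N,tup(N,X,X)),  0 = 0.
Decompose tup/3: c = c,  X = 3,  0 = 0.
Delete trivial equation c = c.
Bind X := 3; substituting into the one remaining equation that mentions X gives: tup(3,q(N,c),A) = tup(3,N,tup(N,3,3)).
Delete trivial equation 0 = 0.
Decompose tup/3: 3 = 3,  q(N,c) = N,  A = tup(N,3,3).
Delete trivial equation 3 = 3.
Occurs check fails: N occurs in q(N,c); the equation N = q(N,c) has no finite solution.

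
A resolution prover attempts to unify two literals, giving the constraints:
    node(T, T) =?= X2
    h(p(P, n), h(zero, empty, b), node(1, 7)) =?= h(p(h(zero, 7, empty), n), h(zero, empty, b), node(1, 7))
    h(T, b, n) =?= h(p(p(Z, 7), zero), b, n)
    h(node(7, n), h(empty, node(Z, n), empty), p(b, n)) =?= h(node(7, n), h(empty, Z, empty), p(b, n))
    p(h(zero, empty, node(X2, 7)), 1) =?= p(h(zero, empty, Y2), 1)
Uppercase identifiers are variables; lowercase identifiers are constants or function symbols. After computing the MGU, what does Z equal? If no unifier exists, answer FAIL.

FAIL

Bind X2 := node(T, T); substituting into the one remaining equation that mentions X2 gives: p(h(zero, empty, node(node(T, T), 7)), 1) =?= p(h(zero, empty, Y2), 1).
Decompose h/3: p(P, n) =?= p(h(zero, 7, empty), n),  h(zero, empty, b) =?= h(zero, empty, b),  node(1, 7) =?= node(1, 7).
Decompose p/2: P =?= h(zero, 7, empty),  n =?= n.
Bind P := h(zero, 7, empty); no other remaining equation mentions P.
Delete trivial equation n =?= n.
Delete trivial equation h(zero, empty, b) =?= h(zero, empty, b).
Delete trivial equation node(1, 7) =?= node(1, 7).
Decompose h/3: T =?= p(p(Z, 7), zero),  b =?= b,  n =?= n.
Bind T := p(p(Z, 7), zero); substituting into the one remaining equation that mentions T gives: p(h(zero, empty, node(node(p(p(Z, 7), zero), p(p(Z, 7), zero)), 7)), 1) =?= p(h(zero, empty, Y2), 1). Substituting into the earlier binding gives X2 := node(p(p(Z, 7), zero), p(p(Z, 7), zero)).
Delete trivial equation b =?= b.
Delete trivial equation n =?= n.
Decompose h/3: node(7, n) =?= node(7, n),  h(empty, node(Z, n), empty) =?= h(empty, Z, empty),  p(b, n) =?= p(b, n).
Delete trivial equation node(7, n) =?= node(7, n).
Decompose h/3: empty =?= empty,  node(Z, n) =?= Z,  empty =?= empty.
Delete trivial equation empty =?= empty.
Occurs check fails: Z occurs in node(Z, n); the equation Z =?= node(Z, n) has no finite solution.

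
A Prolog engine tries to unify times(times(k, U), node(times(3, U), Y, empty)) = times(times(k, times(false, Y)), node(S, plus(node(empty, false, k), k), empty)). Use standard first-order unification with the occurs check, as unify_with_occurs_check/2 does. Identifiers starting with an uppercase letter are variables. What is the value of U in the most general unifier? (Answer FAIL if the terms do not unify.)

Decompose times/2: times(k, U) = times(k, times(false, Y)),  node(times(3, U), Y, empty) = node(S, plus(node(empty, false, k), k), empty).
Decompose times/2: k = k,  U = times(false, Y).
Delete trivial equation k = k.
Bind U := times(false, Y); substituting into the remaining equation gives: node(times(3, times(false, Y)), Y, empty) = node(S, plus(node(empty, false, k), k), empty).
Decompose node/3: times(3, times(false, Y)) = S,  Y = plus(node(empty, false, k), k),  empty = empty.
Bind S := times(3, times(false, Y)); no other remaining equation mentions S.
Bind Y := plus(node(empty, false, k), k); no other remaining equation mentions Y. Substituting into the earlier bindings gives U := times(false, plus(node(empty, false, k), k)), S := times(3, times(false, plus(node(empty, false, k), k))).
Delete trivial equation empty = empty.
MGU = { U = times(false, plus(node(empty, false, k), k)), S = times(3, times(false, plus(node(empty, false, k), k))), Y = plus(node(empty, false, k), k) }, so U = times(false, plus(node(empty, false, k), k)).

times(false, plus(node(empty, false, k), k))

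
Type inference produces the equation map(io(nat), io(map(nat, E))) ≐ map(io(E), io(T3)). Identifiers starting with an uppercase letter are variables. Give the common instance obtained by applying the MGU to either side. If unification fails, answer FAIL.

Decompose map/2: io(nat) ≐ io(E),  io(map(nat, E)) ≐ io(T3).
Decompose io/1: nat ≐ E.
Bind E := nat; substituting into the remaining equation gives: io(map(nat, nat)) ≐ io(T3).
Decompose io/1: map(nat, nat) ≐ T3.
Bind T3 := map(nat, nat).
Applying the MGU to either side gives map(io(nat), io(map(nat, nat))).

map(io(nat), io(map(nat, nat)))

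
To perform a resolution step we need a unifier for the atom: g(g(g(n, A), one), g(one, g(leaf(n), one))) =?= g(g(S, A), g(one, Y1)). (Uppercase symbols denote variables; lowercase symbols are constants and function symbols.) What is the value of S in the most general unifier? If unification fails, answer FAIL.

Decompose g/2: g(g(n, A), one) =?= g(S, A),  g(one, g(leaf(n), one)) =?= g(one, Y1).
Decompose g/2: g(n, A) =?= S,  one =?= A.
Bind S := g(n, A); no other remaining equation mentions S.
Bind A := one; no other remaining equation mentions A. Substituting into the earlier binding gives S := g(n, one).
Decompose g/2: one =?= one,  g(leaf(n), one) =?= Y1.
Delete trivial equation one =?= one.
Bind Y1 := g(leaf(n), one).
MGU = { S := g(n, one), A := one, Y1 := g(leaf(n), one) }, so S := g(n, one).

g(n, one)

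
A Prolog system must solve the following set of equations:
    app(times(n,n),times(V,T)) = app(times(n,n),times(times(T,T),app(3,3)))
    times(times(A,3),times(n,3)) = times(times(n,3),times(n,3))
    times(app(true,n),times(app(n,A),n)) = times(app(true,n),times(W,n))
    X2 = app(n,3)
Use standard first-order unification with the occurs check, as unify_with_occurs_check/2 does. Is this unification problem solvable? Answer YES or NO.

YES

Decompose app/2: times(n,n) = times(n,n),  times(V,T) = times(times(T,T),app(3,3)).
Delete trivial equation times(n,n) = times(n,n).
Decompose times/2: V = times(T,T),  T = app(3,3).
Bind V := times(T,T); no other remaining equation mentions V.
Bind T := app(3,3); no other remaining equation mentions T. Substituting into the earlier binding gives V := times(app(3,3),app(3,3)).
Decompose times/2: times(A,3) = times(n,3),  times(n,3) = times(n,3).
Decompose times/2: A = n,  3 = 3.
Bind A := n; substituting into the one remaining equation that mentions A gives: times(app(true,n),times(app(n,n),n)) = times(app(true,n),times(W,n)).
Delete trivial equation 3 = 3.
Delete trivial equation times(n,3) = times(n,3).
Decompose times/2: app(true,n) = app(true,n),  times(app(n,n),n) = times(W,n).
Delete trivial equation app(true,n) = app(true,n).
Decompose times/2: app(n,n) = W,  n = n.
Bind W := app(n,n); no other remaining equation mentions W.
Delete trivial equation n = n.
Bind X2 := app(n,3).
No equations remain and no clash or occurs-check failure arose, so a unifier exists.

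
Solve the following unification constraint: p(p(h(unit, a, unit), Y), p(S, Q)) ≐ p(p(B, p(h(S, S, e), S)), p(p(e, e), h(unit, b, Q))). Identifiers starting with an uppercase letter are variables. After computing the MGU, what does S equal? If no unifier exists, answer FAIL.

FAIL

Decompose p/2: p(h(unit, a, unit), Y) ≐ p(B, p(h(S, S, e), S)),  p(S, Q) ≐ p(p(e, e), h(unit, b, Q)).
Decompose p/2: h(unit, a, unit) ≐ B,  Y ≐ p(h(S, S, e), S).
Bind B := h(unit, a, unit); no other remaining equation mentions B.
Bind Y := p(h(S, S, e), S); no other remaining equation mentions Y.
Decompose p/2: S ≐ p(e, e),  Q ≐ h(unit, b, Q).
Bind S := p(e, e); no other remaining equation mentions S. Substituting into the earlier binding gives Y := p(h(p(e, e), p(e, e), e), p(e, e)).
Occurs check fails: Q occurs in h(unit, b, Q); the equation Q ≐ h(unit, b, Q) has no finite solution.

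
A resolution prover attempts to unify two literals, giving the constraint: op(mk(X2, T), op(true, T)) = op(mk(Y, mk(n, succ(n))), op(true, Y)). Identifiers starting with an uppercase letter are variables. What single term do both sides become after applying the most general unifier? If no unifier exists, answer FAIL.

Decompose op/2: mk(X2, T) = mk(Y, mk(n, succ(n))),  op(true, T) = op(true, Y).
Decompose mk/2: X2 = Y,  T = mk(n, succ(n)).
Bind X2 := Y; no other remaining equation mentions X2.
Bind T := mk(n, succ(n)); substituting into the remaining equation gives: op(true, mk(n, succ(n))) = op(true, Y).
Decompose op/2: true = true,  mk(n, succ(n)) = Y.
Delete trivial equation true = true.
Bind Y := mk(n, succ(n)). Substituting into the earlier binding gives X2 := mk(n, succ(n)).
Applying the MGU to either side gives op(mk(mk(n, succ(n)), mk(n, succ(n))), op(true, mk(n, succ(n)))).

op(mk(mk(n, succ(n)), mk(n, succ(n))), op(true, mk(n, succ(n))))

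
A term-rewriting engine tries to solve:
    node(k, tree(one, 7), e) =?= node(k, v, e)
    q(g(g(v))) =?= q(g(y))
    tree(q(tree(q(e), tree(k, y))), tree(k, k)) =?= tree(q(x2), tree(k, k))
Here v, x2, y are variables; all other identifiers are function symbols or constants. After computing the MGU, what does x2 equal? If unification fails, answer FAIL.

tree(q(e), tree(k, g(tree(one, 7))))

Decompose node/3: k =?= k,  tree(one, 7) =?= v,  e =?= e.
Delete trivial equation k =?= k.
Bind v := tree(one, 7); substituting into the one remaining equation that mentions v gives: q(g(g(tree(one, 7)))) =?= q(g(y)).
Delete trivial equation e =?= e.
Decompose q/1: g(g(tree(one, 7))) =?= g(y).
Decompose g/1: g(tree(one, 7)) =?= y.
Bind y := g(tree(one, 7)); substituting into the remaining equation gives: tree(q(tree(q(e), tree(k, g(tree(one, 7))))), tree(k, k)) =?= tree(q(x2), tree(k, k)).
Decompose tree/2: q(tree(q(e), tree(k, g(tree(one, 7))))) =?= q(x2),  tree(k, k) =?= tree(k, k).
Decompose q/1: tree(q(e), tree(k, g(tree(one, 7)))) =?= x2.
Bind x2 := tree(q(e), tree(k, g(tree(one, 7)))); no other remaining equation mentions x2.
Delete trivial equation tree(k, k) =?= tree(k, k).
MGU = { v := tree(one, 7), y := g(tree(one, 7)), x2 := tree(q(e), tree(k, g(tree(one, 7)))) }, so x2 := tree(q(e), tree(k, g(tree(one, 7)))).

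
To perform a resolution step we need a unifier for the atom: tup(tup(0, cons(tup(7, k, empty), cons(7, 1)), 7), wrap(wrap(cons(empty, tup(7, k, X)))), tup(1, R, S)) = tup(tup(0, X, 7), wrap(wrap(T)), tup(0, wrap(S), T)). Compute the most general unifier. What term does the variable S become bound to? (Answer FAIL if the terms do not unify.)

Decompose tup/3: tup(0, cons(tup(7, k, empty), cons(7, 1)), 7) = tup(0, X, 7),  wrap(wrap(cons(empty, tup(7, k, X)))) = wrap(wrap(T)),  tup(1, R, S) = tup(0, wrap(S), T).
Decompose tup/3: 0 = 0,  cons(tup(7, k, empty), cons(7, 1)) = X,  7 = 7.
Delete trivial equation 0 = 0.
Bind X := cons(tup(7, k, empty), cons(7, 1)); substituting into the one remaining equation that mentions X gives: wrap(wrap(cons(empty, tup(7, k, cons(tup(7, k, empty), cons(7, 1)))))) = wrap(wrap(T)).
Delete trivial equation 7 = 7.
Decompose wrap/1: wrap(cons(empty, tup(7, k, cons(tup(7, k, empty), cons(7, 1))))) = wrap(T).
Decompose wrap/1: cons(empty, tup(7, k, cons(tup(7, k, empty), cons(7, 1)))) = T.
Bind T := cons(empty, tup(7, k, cons(tup(7, k, empty), cons(7, 1)))); substituting into the remaining equation gives: tup(1, R, S) = tup(0, wrap(S), cons(empty, tup(7, k, cons(tup(7, k, empty), cons(7, 1))))).
Decompose tup/3: 1 = 0,  R = wrap(S),  S = cons(empty, tup(7, k, cons(tup(7, k, empty), cons(7, 1)))).
Clash: constants 1 and 0 differ; no unifier exists.

FAIL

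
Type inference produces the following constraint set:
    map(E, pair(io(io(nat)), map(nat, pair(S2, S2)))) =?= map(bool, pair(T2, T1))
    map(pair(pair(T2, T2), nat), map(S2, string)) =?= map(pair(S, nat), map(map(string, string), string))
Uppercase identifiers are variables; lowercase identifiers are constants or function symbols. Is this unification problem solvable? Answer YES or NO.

YES

Decompose map/2: E =?= bool,  pair(io(io(nat)), map(nat, pair(S2, S2))) =?= pair(T2, T1).
Bind E := bool; no other remaining equation mentions E.
Decompose pair/2: io(io(nat)) =?= T2,  map(nat, pair(S2, S2)) =?= T1.
Bind T2 := io(io(nat)); substituting into the one remaining equation that mentions T2 gives: map(pair(pair(io(io(nat)), io(io(nat))), nat), map(S2, string)) =?= map(pair(S, nat), map(map(string, string), string)).
Bind T1 := map(nat, pair(S2, S2)); no other remaining equation mentions T1.
Decompose map/2: pair(pair(io(io(nat)), io(io(nat))), nat) =?= pair(S, nat),  map(S2, string) =?= map(map(string, string), string).
Decompose pair/2: pair(io(io(nat)), io(io(nat))) =?= S,  nat =?= nat.
Bind S := pair(io(io(nat)), io(io(nat))); no other remaining equation mentions S.
Delete trivial equation nat =?= nat.
Decompose map/2: S2 =?= map(string, string),  string =?= string.
Bind S2 := map(string, string); no other remaining equation mentions S2. Substituting into the earlier binding gives T1 := map(nat, pair(map(string, string), map(string, string))).
Delete trivial equation string =?= string.
No equations remain and no clash or occurs-check failure arose, so a unifier exists.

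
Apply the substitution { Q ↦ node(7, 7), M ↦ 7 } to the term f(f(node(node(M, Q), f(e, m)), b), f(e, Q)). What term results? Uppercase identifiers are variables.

Replace each occurrence of Q with node(7, 7).
Replace each occurrence of M with 7.
Result: f(f(node(node(7, node(7, 7)), f(e, m)), b), f(e, node(7, 7))).

f(f(node(node(7, node(7, 7)), f(e, m)), b), f(e, node(7, 7)))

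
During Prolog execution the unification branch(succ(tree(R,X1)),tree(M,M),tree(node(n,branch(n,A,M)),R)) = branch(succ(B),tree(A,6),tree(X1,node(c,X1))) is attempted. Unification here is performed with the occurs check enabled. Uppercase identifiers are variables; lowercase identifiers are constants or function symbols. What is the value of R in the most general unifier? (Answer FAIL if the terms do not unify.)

node(c,node(n,branch(n,6,6)))

Decompose branch/3: succ(tree(R,X1)) = succ(B),  tree(M,M) = tree(A,6),  tree(node(n,branch(n,A,M)),R) = tree(X1,node(c,X1)).
Decompose succ/1: tree(R,X1) = B.
Bind B := tree(R,X1); no other remaining equation mentions B.
Decompose tree/2: M = A,  M = 6.
Bind M := A; substituting into the remaining equations gives: A = 6,  tree(node(n,branch(n,A,A)),R) = tree(X1,node(c,X1)).
Bind A := 6; substituting into the remaining equation gives: tree(node(n,branch(n,6,6)),R) = tree(X1,node(c,X1)). Substituting into the earlier binding gives M := 6.
Decompose tree/2: node(n,branch(n,6,6)) = X1,  R = node(c,X1).
Bind X1 := node(n,branch(n,6,6)); substituting into the remaining equation gives: R = node(c,node(n,branch(n,6,6))). Substituting into the earlier binding gives B := tree(R,node(n,branch(n,6,6))).
Bind R := node(c,node(n,branch(n,6,6))). Substituting into the earlier binding gives B := tree(node(c,node(n,branch(n,6,6))),node(n,branch(n,6,6))).
MGU = { B -> tree(node(c,node(n,branch(n,6,6))),node(n,branch(n,6,6))), M -> 6, A -> 6, X1 -> node(n,branch(n,6,6)), R -> node(c,node(n,branch(n,6,6))) }, so R -> node(c,node(n,branch(n,6,6))).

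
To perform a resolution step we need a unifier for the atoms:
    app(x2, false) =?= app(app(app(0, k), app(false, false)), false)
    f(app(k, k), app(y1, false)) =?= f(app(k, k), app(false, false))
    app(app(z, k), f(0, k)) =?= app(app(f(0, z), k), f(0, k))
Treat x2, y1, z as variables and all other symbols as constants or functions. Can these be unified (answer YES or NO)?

NO

Decompose app/2: x2 =?= app(app(0, k), app(false, false)),  false =?= false.
Bind x2 := app(app(0, k), app(false, false)); no other remaining equation mentions x2.
Delete trivial equation false =?= false.
Decompose f/2: app(k, k) =?= app(k, k),  app(y1, false) =?= app(false, false).
Delete trivial equation app(k, k) =?= app(k, k).
Decompose app/2: y1 =?= false,  false =?= false.
Bind y1 := false; no other remaining equation mentions y1.
Delete trivial equation false =?= false.
Decompose app/2: app(z, k) =?= app(f(0, z), k),  f(0, k) =?= f(0, k).
Decompose app/2: z =?= f(0, z),  k =?= k.
Occurs check fails: z occurs in f(0, z); the equation z =?= f(0, z) has no finite solution.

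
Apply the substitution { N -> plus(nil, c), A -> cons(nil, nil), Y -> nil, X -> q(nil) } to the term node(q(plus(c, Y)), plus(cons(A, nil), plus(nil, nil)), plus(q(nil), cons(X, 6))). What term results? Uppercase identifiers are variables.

Replace each occurrence of A with cons(nil, nil).
Replace each occurrence of Y with nil.
Replace each occurrence of X with q(nil).
Result: node(q(plus(c, nil)), plus(cons(cons(nil, nil), nil), plus(nil, nil)), plus(q(nil), cons(q(nil), 6))).

node(q(plus(c, nil)), plus(cons(cons(nil, nil), nil), plus(nil, nil)), plus(q(nil), cons(q(nil), 6)))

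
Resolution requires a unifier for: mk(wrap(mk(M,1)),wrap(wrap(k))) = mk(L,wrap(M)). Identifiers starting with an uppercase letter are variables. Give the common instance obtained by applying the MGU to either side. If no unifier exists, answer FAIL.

mk(wrap(mk(wrap(k),1)),wrap(wrap(k)))

Decompose mk/2: wrap(mk(M,1)) = L,  wrap(wrap(k)) = wrap(M).
Bind L := wrap(mk(M,1)); no other remaining equation mentions L.
Decompose wrap/1: wrap(k) = M.
Bind M := wrap(k). Substituting into the earlier binding gives L := wrap(mk(wrap(k),1)).
Applying the MGU to either side gives mk(wrap(mk(wrap(k),1)),wrap(wrap(k))).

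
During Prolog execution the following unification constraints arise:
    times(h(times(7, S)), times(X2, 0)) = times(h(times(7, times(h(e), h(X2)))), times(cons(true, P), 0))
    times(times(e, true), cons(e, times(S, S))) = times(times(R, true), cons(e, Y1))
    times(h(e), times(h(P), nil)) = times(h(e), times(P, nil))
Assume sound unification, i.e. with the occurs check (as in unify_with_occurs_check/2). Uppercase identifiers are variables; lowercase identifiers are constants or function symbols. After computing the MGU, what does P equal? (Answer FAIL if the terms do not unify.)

Decompose times/2: h(times(7, S)) = h(times(7, times(h(e), h(X2)))),  times(X2, 0) = times(cons(true, P), 0).
Decompose h/1: times(7, S) = times(7, times(h(e), h(X2))).
Decompose times/2: 7 = 7,  S = times(h(e), h(X2)).
Delete trivial equation 7 = 7.
Bind S := times(h(e), h(X2)); substituting into the one remaining equation that mentions S gives: times(times(e, true), cons(e, times(times(h(e), h(X2)), times(h(e), h(X2))))) = times(times(R, true), cons(e, Y1)).
Decompose times/2: X2 = cons(true, P),  0 = 0.
Bind X2 := cons(true, P); substituting into the one remaining equation that mentions X2 gives: times(times(e, true), cons(e, times(times(h(e), h(cons(true, P))), times(h(e), h(cons(true, P)))))) = times(times(R, true), cons(e, Y1)). Substituting into the earlier binding gives S := times(h(e), h(cons(true, P))).
Delete trivial equation 0 = 0.
Decompose times/2: times(e, true) = times(R, true),  cons(e, times(times(h(e), h(cons(true, P))), times(h(e), h(cons(true, P))))) = cons(e, Y1).
Decompose times/2: e = R,  true = true.
Bind R := e; no other remaining equation mentions R.
Delete trivial equation true = true.
Decompose cons/2: e = e,  times(times(h(e), h(cons(true, P))), times(h(e), h(cons(true, P)))) = Y1.
Delete trivial equation e = e.
Bind Y1 := times(times(h(e), h(cons(true, P))), times(h(e), h(cons(true, P)))); no other remaining equation mentions Y1.
Decompose times/2: h(e) = h(e),  times(h(P), nil) = times(P, nil).
Delete trivial equation h(e) = h(e).
Decompose times/2: h(P) = P,  nil = nil.
Occurs check fails: P occurs in h(P); the equation P = h(P) has no finite solution.

FAIL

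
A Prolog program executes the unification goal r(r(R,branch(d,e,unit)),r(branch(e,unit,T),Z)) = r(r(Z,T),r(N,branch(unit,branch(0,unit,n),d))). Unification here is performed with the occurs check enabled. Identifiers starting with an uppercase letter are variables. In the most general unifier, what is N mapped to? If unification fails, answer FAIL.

branch(e,unit,branch(d,e,unit))

Decompose r/2: r(R,branch(d,e,unit)) = r(Z,T),  r(branch(e,unit,T),Z) = r(N,branch(unit,branch(0,unit,n),d)).
Decompose r/2: R = Z,  branch(d,e,unit) = T.
Bind R := Z; no other remaining equation mentions R.
Bind T := branch(d,e,unit); substituting into the remaining equation gives: r(branch(e,unit,branch(d,e,unit)),Z) = r(N,branch(unit,branch(0,unit,n),d)).
Decompose r/2: branch(e,unit,branch(d,e,unit)) = N,  Z = branch(unit,branch(0,unit,n),d).
Bind N := branch(e,unit,branch(d,e,unit)); no other remaining equation mentions N.
Bind Z := branch(unit,branch(0,unit,n),d). Substituting into the earlier binding gives R := branch(unit,branch(0,unit,n),d).
MGU = { R -> branch(unit,branch(0,unit,n),d), T -> branch(d,e,unit), N -> branch(e,unit,branch(d,e,unit)), Z -> branch(unit,branch(0,unit,n),d) }, so N -> branch(e,unit,branch(d,e,unit)).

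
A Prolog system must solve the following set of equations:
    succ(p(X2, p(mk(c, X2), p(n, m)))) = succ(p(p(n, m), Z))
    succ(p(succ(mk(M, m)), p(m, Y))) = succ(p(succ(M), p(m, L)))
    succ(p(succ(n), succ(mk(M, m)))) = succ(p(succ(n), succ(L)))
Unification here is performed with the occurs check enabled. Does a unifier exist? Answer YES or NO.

Decompose succ/1: p(X2, p(mk(c, X2), p(n, m))) = p(p(n, m), Z).
Decompose p/2: X2 = p(n, m),  p(mk(c, X2), p(n, m)) = Z.
Bind X2 := p(n, m); substituting into the one remaining equation that mentions X2 gives: p(mk(c, p(n, m)), p(n, m)) = Z.
Bind Z := p(mk(c, p(n, m)), p(n, m)); no other remaining equation mentions Z.
Decompose succ/1: p(succ(mk(M, m)), p(m, Y)) = p(succ(M), p(m, L)).
Decompose p/2: succ(mk(M, m)) = succ(M),  p(m, Y) = p(m, L).
Decompose succ/1: mk(M, m) = M.
Occurs check fails: M occurs in mk(M, m); the equation M = mk(M, m) has no finite solution.

NO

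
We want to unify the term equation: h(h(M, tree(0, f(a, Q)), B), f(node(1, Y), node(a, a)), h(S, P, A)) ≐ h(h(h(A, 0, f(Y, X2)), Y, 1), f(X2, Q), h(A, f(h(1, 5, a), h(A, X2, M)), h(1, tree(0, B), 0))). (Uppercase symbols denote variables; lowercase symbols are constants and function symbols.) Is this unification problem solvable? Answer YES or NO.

YES

Decompose h/3: h(M, tree(0, f(a, Q)), B) ≐ h(h(A, 0, f(Y, X2)), Y, 1),  f(node(1, Y), node(a, a)) ≐ f(X2, Q),  h(S, P, A) ≐ h(A, f(h(1, 5, a), h(A, X2, M)), h(1, tree(0, B), 0)).
Decompose h/3: M ≐ h(A, 0, f(Y, X2)),  tree(0, f(a, Q)) ≐ Y,  B ≐ 1.
Bind M := h(A, 0, f(Y, X2)); substituting into the one remaining equation that mentions M gives: h(S, P, A) ≐ h(A, f(h(1, 5, a), h(A, X2, h(A, 0, f(Y, X2)))), h(1, tree(0, B), 0)).
Bind Y := tree(0, f(a, Q)); substituting into the 2 remaining equations that mention Y gives: f(node(1, tree(0, f(a, Q))), node(a, a)) ≐ f(X2, Q),  h(S, P, A) ≐ h(A, f(h(1, 5, a), h(A, X2, h(A, 0, f(tree(0, f(a, Q)), X2)))), h(1, tree(0, B), 0)). Substituting into the earlier binding gives M := h(A, 0, f(tree(0, f(a, Q)), X2)).
Bind B := 1; substituting into the one remaining equation that mentions B gives: h(S, P, A) ≐ h(A, f(h(1, 5, a), h(A, X2, h(A, 0, f(tree(0, f(a, Q)), X2)))), h(1, tree(0, 1), 0)).
Decompose f/2: node(1, tree(0, f(a, Q))) ≐ X2,  node(a, a) ≐ Q.
Bind X2 := node(1, tree(0, f(a, Q))); substituting into the one remaining equation that mentions X2 gives: h(S, P, A) ≐ h(A, f(h(1, 5, a), h(A, node(1, tree(0, f(a, Q))), h(A, 0, f(tree(0, f(a, Q)), node(1, tree(0, f(a, Q))))))), h(1, tree(0, 1), 0)). Substituting into the earlier binding gives M := h(A, 0, f(tree(0, f(a, Q)), node(1, tree(0, f(a, Q))))).
Bind Q := node(a, a); substituting into the remaining equation gives: h(S, P, A) ≐ h(A, f(h(1, 5, a), h(A, node(1, tree(0, f(a, node(a, a)))), h(A, 0, f(tree(0, f(a, node(a, a))), node(1, tree(0, f(a, node(a, a)))))))), h(1, tree(0, 1), 0)). Substituting into the earlier bindings gives M := h(A, 0, f(tree(0, f(a, node(a, a))), node(1, tree(0, f(a, node(a, a)))))), Y := tree(0, f(a, node(a, a))), X2 := node(1, tree(0, f(a, node(a, a)))).
Decompose h/3: S ≐ A,  P ≐ f(h(1, 5, a), h(A, node(1, tree(0, f(a, node(a, a)))), h(A, 0, f(tree(0, f(a, node(a, a))), node(1, tree(0, f(a, node(a, a)))))))),  A ≐ h(1, tree(0, 1), 0).
Bind S := A; no other remaining equation mentions S.
Bind P := f(h(1, 5, a), h(A, node(1, tree(0, f(a, node(a, a)))), h(A, 0, f(tree(0, f(a, node(a, a))), node(1, tree(0, f(a, node(a, a)))))))); no other remaining equation mentions P.
Bind A := h(1, tree(0, 1), 0). Substituting into the earlier bindings gives M := h(h(1, tree(0, 1), 0), 0, f(tree(0, f(a, node(a, a))), node(1, tree(0, f(a, node(a, a)))))), S := h(1, tree(0, 1), 0), P := f(h(1, 5, a), h(h(1, tree(0, 1), 0), node(1, tree(0, f(a, node(a, a)))), h(h(1, tree(0, 1), 0), 0, f(tree(0, f(a, node(a, a))), node(1, tree(0, f(a, node(a, a)))))))).
No equations remain and no clash or occurs-check failure arose, so a unifier exists.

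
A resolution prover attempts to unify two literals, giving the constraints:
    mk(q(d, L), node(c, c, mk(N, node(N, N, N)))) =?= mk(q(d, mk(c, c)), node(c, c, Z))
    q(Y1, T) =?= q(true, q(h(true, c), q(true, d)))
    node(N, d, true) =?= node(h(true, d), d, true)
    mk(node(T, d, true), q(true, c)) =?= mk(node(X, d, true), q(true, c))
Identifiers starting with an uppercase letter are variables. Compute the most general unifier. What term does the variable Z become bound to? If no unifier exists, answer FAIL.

mk(h(true, d), node(h(true, d), h(true, d), h(true, d)))

Decompose mk/2: q(d, L) =?= q(d, mk(c, c)),  node(c, c, mk(N, node(N, N, N))) =?= node(c, c, Z).
Decompose q/2: d =?= d,  L =?= mk(c, c).
Delete trivial equation d =?= d.
Bind L := mk(c, c); no other remaining equation mentions L.
Decompose node/3: c =?= c,  c =?= c,  mk(N, node(N, N, N)) =?= Z.
Delete trivial equation c =?= c.
Delete trivial equation c =?= c.
Bind Z := mk(N, node(N, N, N)); no other remaining equation mentions Z.
Decompose q/2: Y1 =?= true,  T =?= q(h(true, c), q(true, d)).
Bind Y1 := true; no other remaining equation mentions Y1.
Bind T := q(h(true, c), q(true, d)); substituting into the one remaining equation that mentions T gives: mk(node(q(h(true, c), q(true, d)), d, true), q(true, c)) =?= mk(node(X, d, true), q(true, c)).
Decompose node/3: N =?= h(true, d),  d =?= d,  true =?= true.
Bind N := h(true, d); no other remaining equation mentions N. Substituting into the earlier binding gives Z := mk(h(true, d), node(h(true, d), h(true, d), h(true, d))).
Delete trivial equation d =?= d.
Delete trivial equation true =?= true.
Decompose mk/2: node(q(h(true, c), q(true, d)), d, true) =?= node(X, d, true),  q(true, c) =?= q(true, c).
Decompose node/3: q(h(true, c), q(true, d)) =?= X,  d =?= d,  true =?= true.
Bind X := q(h(true, c), q(true, d)); no other remaining equation mentions X.
Delete trivial equation d =?= d.
Delete trivial equation true =?= true.
Delete trivial equation q(true, c) =?= q(true, c).
MGU = { L -> mk(c, c), Z -> mk(h(true, d), node(h(true, d), h(true, d), h(true, d))), Y1 -> true, T -> q(h(true, c), q(true, d)), N -> h(true, d), X -> q(h(true, c), q(true, d)) }, so Z -> mk(h(true, d), node(h(true, d), h(true, d), h(true, d))).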